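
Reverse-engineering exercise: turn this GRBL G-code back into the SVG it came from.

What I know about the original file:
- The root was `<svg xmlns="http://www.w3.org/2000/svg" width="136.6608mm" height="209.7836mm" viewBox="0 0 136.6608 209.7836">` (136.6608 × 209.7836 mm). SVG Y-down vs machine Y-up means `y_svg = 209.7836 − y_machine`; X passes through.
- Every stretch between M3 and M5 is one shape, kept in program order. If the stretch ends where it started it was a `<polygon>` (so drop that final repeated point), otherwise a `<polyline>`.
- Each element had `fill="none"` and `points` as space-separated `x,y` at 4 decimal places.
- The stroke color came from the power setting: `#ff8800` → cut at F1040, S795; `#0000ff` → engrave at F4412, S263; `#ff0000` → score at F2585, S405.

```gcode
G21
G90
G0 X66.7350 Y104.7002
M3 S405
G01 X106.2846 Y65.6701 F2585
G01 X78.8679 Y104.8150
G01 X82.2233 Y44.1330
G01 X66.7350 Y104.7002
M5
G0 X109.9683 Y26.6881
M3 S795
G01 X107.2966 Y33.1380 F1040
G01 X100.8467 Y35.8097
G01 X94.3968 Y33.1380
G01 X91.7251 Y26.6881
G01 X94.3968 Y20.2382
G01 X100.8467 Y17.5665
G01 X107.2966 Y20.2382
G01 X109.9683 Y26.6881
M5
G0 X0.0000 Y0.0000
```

<svg xmlns="http://www.w3.org/2000/svg" width="136.6608mm" height="209.7836mm" viewBox="0 0 136.6608 209.7836">
  <polygon points="66.7350,105.0834 106.2846,144.1135 78.8679,104.9686 82.2233,165.6506" fill="none" stroke="#ff0000"/>
  <polygon points="109.9683,183.0955 107.2966,176.6456 100.8467,173.9739 94.3968,176.6456 91.7251,183.0955 94.3968,189.5454 100.8467,192.2171 107.2966,189.5454" fill="none" stroke="#ff8800"/>
</svg>

Each laser-on run becomes one SVG element. Flip Y back into SVG space with y_svg = 209.7836 − y_machine.

Run 1: the run's S405 means `#ff0000` (score). The run returns to its start, so emit a `<polygon>` with points (Y-flipped): 66.7350,105.0834 106.2846,144.1135 78.8679,104.9686 82.2233,165.6506.

Run 2: S795 ⇒ cut layer `#ff8800`. The run returns to its start, so emit a `<polygon>` with points (Y-flipped): 109.9683,183.0955 107.2966,176.6456 100.8467,173.9739 94.3968,176.6456 91.7251,183.0955 94.3968,189.5454 100.8467,192.2171 107.2966,189.5454.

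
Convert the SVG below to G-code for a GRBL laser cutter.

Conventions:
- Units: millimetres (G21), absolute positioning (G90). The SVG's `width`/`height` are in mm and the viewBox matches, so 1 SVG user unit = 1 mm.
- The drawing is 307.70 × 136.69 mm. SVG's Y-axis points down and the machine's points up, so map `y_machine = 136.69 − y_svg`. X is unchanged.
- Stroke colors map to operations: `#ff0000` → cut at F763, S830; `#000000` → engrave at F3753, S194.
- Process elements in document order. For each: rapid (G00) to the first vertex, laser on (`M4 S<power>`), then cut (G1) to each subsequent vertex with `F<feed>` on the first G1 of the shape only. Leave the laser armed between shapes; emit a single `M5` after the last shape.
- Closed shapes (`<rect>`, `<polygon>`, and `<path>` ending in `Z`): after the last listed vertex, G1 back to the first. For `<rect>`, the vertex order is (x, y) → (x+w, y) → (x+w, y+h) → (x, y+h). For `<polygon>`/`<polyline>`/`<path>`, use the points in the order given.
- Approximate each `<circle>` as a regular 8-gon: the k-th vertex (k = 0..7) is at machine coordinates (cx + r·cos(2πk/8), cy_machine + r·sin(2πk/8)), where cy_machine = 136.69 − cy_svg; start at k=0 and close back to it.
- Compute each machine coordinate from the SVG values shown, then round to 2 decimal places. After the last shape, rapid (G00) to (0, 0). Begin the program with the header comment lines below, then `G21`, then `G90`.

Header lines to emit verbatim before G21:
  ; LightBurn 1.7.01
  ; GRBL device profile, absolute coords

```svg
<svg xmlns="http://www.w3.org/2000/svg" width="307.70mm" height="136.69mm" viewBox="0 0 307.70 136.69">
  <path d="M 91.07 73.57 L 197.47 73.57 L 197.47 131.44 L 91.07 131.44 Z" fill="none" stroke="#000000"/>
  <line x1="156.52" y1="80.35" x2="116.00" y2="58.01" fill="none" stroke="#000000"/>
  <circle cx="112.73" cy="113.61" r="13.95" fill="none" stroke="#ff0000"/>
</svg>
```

Since the viewBox matches the mm dimensions, user units are millimetres directly. The only transform is the Y-flip y_m = 136.69 − y_svg.

Shape 1 is a rectangle drawn with `<path>`. Its stroke #000000 means engrave at S194, F3753. After flipping Y the toolpath is (91.07,63.12) → (197.47,63.12) → (197.47,5.25) → (91.07,5.25) → (91.07,63.12), returning to the start.

Shape 2 is a line segment drawn with `<line>`. Its stroke #000000 means engrave at S194, F3753. After flipping Y the toolpath is (156.52,56.34) → (116.00,78.68).

Shape 3 is a circle drawn with `<circle>`. Its stroke #ff0000 means cut at S830, F763. After flipping Y the toolpath is (126.68,23.08) → (122.59,32.94) → (112.73,37.03) → (102.87,32.94) → (98.78,23.08) → (102.87,13.22) → (112.73,9.13) → (122.59,13.22) → (126.68,23.08), returning to the start.

; LightBurn 1.7.01
; GRBL device profile, absolute coords
G21
G90
G00 X91.07 Y63.12
M4 S194
G1 X197.47 Y63.12 F3753
G1 X197.47 Y5.25
G1 X91.07 Y5.25
G1 X91.07 Y63.12
G00 X156.52 Y56.34
M4 S194
G1 X116.00 Y78.68 F3753
G00 X126.68 Y23.08
M4 S830
G1 X122.59 Y32.94 F763
G1 X112.73 Y37.03
G1 X102.87 Y32.94
G1 X98.78 Y23.08
G1 X102.87 Y13.22
G1 X112.73 Y9.13
G1 X122.59 Y13.22
G1 X126.68 Y23.08
M5
G00 X0.00 Y0.00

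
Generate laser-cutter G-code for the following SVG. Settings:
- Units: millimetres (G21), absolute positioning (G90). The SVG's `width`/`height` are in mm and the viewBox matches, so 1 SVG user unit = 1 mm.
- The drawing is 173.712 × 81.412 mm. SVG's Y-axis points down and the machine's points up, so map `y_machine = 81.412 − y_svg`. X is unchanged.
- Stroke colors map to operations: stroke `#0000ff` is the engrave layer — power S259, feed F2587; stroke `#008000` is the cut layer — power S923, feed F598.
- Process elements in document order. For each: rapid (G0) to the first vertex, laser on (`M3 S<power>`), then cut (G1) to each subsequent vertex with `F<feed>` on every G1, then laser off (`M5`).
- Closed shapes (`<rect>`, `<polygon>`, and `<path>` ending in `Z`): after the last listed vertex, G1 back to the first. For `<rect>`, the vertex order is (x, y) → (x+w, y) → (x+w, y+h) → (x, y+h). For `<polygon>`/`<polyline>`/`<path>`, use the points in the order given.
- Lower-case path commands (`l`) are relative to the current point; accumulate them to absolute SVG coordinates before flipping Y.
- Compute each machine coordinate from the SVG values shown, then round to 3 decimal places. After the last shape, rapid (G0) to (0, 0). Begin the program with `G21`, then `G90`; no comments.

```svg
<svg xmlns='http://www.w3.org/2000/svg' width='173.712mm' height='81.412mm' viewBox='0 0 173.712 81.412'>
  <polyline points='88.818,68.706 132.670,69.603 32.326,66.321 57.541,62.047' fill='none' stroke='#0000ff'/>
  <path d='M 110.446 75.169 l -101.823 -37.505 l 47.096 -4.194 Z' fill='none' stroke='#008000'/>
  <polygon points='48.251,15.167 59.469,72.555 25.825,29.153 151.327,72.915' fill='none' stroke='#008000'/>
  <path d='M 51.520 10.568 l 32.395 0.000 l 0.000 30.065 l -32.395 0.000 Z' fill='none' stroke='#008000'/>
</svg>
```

Since the viewBox matches the mm dimensions, user units are millimetres directly. The only transform is the Y-flip y_m = 81.412 − y_svg.

Shape 1 is a open polyline drawn with `<polyline>`. Its stroke #0000ff means engrave at S259, F2587. After flipping Y the toolpath is (88.818,12.706) → (132.670,11.809) → (32.326,15.091) → (57.541,19.365).

Shape 2 is a closed polygon drawn with `<path>`. Its stroke #008000 means cut at S923, F598. After flipping Y the toolpath is (110.446,6.243) → (8.623,43.748) → (55.719,47.942) → (110.446,6.243), returning to the start.

Shape 3 is a closed polygon drawn with `<polygon>`. Its stroke #008000 means cut at S923, F598. After flipping Y the toolpath is (48.251,66.245) → (59.469,8.857) → (25.825,52.259) → (151.327,8.497) → (48.251,66.245), returning to the start.

Shape 4 is a rectangle drawn with `<path>`. Its stroke #008000 means cut at S923, F598. After flipping Y the toolpath is (51.520,70.844) → (83.915,70.844) → (83.915,40.779) → (51.520,40.779) → (51.520,70.844), returning to the start.

G21
G90
G0 X88.818 Y12.706
M3 S259
G1 X132.670 Y11.809 F2587
G1 X32.326 Y15.091 F2587
G1 X57.541 Y19.365 F2587
M5
G0 X110.446 Y6.243
M3 S923
G1 X8.623 Y43.748 F598
G1 X55.719 Y47.942 F598
G1 X110.446 Y6.243 F598
M5
G0 X48.251 Y66.245
M3 S923
G1 X59.469 Y8.857 F598
G1 X25.825 Y52.259 F598
G1 X151.327 Y8.497 F598
G1 X48.251 Y66.245 F598
M5
G0 X51.520 Y70.844
M3 S923
G1 X83.915 Y70.844 F598
G1 X83.915 Y40.779 F598
G1 X51.520 Y40.779 F598
G1 X51.520 Y70.844 F598
M5
G0 X0.000 Y0.000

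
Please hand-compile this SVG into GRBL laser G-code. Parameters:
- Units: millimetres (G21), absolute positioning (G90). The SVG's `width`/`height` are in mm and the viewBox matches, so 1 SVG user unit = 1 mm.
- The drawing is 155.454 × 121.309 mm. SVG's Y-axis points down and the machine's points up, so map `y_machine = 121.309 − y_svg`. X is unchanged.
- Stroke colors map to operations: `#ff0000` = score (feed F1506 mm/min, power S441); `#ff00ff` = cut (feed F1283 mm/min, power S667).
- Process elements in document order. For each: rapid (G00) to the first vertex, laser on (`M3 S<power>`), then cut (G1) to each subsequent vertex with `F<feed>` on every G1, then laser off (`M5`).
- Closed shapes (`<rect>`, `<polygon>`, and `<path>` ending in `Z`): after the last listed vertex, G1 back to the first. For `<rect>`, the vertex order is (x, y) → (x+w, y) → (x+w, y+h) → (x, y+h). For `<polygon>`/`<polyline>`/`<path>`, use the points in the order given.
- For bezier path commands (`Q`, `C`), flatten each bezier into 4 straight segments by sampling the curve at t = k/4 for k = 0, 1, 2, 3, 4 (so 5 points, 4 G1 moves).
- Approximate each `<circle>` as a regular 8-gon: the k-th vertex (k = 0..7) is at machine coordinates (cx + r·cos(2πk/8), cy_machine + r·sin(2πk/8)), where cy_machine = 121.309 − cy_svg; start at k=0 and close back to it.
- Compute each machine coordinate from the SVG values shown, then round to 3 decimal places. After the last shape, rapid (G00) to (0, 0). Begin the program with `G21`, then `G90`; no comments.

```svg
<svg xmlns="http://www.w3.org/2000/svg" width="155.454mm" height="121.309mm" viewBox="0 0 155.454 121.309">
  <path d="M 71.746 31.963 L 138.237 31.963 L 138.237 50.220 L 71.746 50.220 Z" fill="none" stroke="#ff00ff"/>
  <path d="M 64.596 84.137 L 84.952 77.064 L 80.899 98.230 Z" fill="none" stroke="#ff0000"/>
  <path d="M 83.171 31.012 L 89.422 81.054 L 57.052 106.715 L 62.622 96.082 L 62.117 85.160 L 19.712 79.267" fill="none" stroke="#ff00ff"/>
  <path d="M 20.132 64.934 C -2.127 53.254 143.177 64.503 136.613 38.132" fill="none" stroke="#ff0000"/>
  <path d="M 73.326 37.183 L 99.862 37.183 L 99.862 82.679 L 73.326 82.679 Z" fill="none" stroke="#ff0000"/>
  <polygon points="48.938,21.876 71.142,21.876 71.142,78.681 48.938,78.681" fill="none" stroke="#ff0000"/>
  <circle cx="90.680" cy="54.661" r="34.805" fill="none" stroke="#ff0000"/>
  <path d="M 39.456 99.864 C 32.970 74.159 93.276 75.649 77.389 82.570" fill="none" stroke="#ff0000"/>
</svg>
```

Since the viewBox matches the mm dimensions, user units are millimetres directly. The only transform is the Y-flip y_m = 121.309 − y_svg.

Shape 1 is a rectangle drawn with `<path>`. Its stroke #ff00ff means cut at S667, F1283. After flipping Y the toolpath is (71.746,89.346) → (138.237,89.346) → (138.237,71.089) → (71.746,71.089) → (71.746,89.346), returning to the start.

Shape 2 is a regular polygon drawn with `<path>`. Its stroke #ff0000 means score at S441, F1506. After flipping Y the toolpath is (64.596,37.172) → (84.952,44.245) → (80.899,23.079) → (64.596,37.172), returning to the start.

Shape 3 is a open polyline drawn with `<path>`. Its stroke #ff00ff means cut at S667, F1283. After flipping Y the toolpath is (83.171,90.297) → (89.422,40.255) → (57.052,14.594) → (62.622,25.227) → (62.117,36.149) → (19.712,42.042).

Shape 4 is a cubic bezier drawn with `<path>`. Its stroke #ff0000 means score at S441, F1506. After flipping Y the toolpath is (20.132,56.375) → (29.865,61.782) → (72.487,64.267) → (118.052,69.506) → (136.613,83.177).

Shape 5 is a rectangle drawn with `<path>`. Its stroke #ff0000 means score at S441, F1506. After flipping Y the toolpath is (73.326,84.126) → (99.862,84.126) → (99.862,38.630) → (73.326,38.630) → (73.326,84.126), returning to the start.

Shape 6 is a rectangle drawn with `<polygon>`. Its stroke #ff0000 means score at S441, F1506. After flipping Y the toolpath is (48.938,99.433) → (71.142,99.433) → (71.142,42.628) → (48.938,42.628) → (48.938,99.433), returning to the start.

Shape 7 is a circle drawn with `<circle>`. Its stroke #ff0000 means score at S441, F1506. After flipping Y the toolpath is (125.485,66.648) → (115.291,91.259) → (90.680,101.453) → (66.069,91.259) → (55.875,66.648) → (66.069,42.037) → (90.680,31.843) → (115.291,42.037) → (125.485,66.648), returning to the start.

Shape 8 is a cubic bezier drawn with `<path>`. Its stroke #ff0000 means score at S441, F1506. After flipping Y the toolpath is (39.456,21.445) → (44.881,35.965) → (61.948,42.327) → (77.252,42.571) → (77.389,38.739).

G21
G90
G00 X71.746 Y89.346
M3 S667
G1 X138.237 Y89.346 F1283
G1 X138.237 Y71.089 F1283
G1 X71.746 Y71.089 F1283
G1 X71.746 Y89.346 F1283
M5
G00 X64.596 Y37.172
M3 S441
G1 X84.952 Y44.245 F1506
G1 X80.899 Y23.079 F1506
G1 X64.596 Y37.172 F1506
M5
G00 X83.171 Y90.297
M3 S667
G1 X89.422 Y40.255 F1283
G1 X57.052 Y14.594 F1283
G1 X62.622 Y25.227 F1283
G1 X62.117 Y36.149 F1283
G1 X19.712 Y42.042 F1283
M5
G00 X20.132 Y56.375
M3 S441
G1 X29.865 Y61.782 F1506
G1 X72.487 Y64.267 F1506
G1 X118.052 Y69.506 F1506
G1 X136.613 Y83.177 F1506
M5
G00 X73.326 Y84.126
M3 S441
G1 X99.862 Y84.126 F1506
G1 X99.862 Y38.630 F1506
G1 X73.326 Y38.630 F1506
G1 X73.326 Y84.126 F1506
M5
G00 X48.938 Y99.433
M3 S441
G1 X71.142 Y99.433 F1506
G1 X71.142 Y42.628 F1506
G1 X48.938 Y42.628 F1506
G1 X48.938 Y99.433 F1506
M5
G00 X125.485 Y66.648
M3 S441
G1 X115.291 Y91.259 F1506
G1 X90.680 Y101.453 F1506
G1 X66.069 Y91.259 F1506
G1 X55.875 Y66.648 F1506
G1 X66.069 Y42.037 F1506
G1 X90.680 Y31.843 F1506
G1 X115.291 Y42.037 F1506
G1 X125.485 Y66.648 F1506
M5
G00 X39.456 Y21.445
M3 S441
G1 X44.881 Y35.965 F1506
G1 X61.948 Y42.327 F1506
G1 X77.252 Y42.571 F1506
G1 X77.389 Y38.739 F1506
M5
G00 X0.000 Y0.000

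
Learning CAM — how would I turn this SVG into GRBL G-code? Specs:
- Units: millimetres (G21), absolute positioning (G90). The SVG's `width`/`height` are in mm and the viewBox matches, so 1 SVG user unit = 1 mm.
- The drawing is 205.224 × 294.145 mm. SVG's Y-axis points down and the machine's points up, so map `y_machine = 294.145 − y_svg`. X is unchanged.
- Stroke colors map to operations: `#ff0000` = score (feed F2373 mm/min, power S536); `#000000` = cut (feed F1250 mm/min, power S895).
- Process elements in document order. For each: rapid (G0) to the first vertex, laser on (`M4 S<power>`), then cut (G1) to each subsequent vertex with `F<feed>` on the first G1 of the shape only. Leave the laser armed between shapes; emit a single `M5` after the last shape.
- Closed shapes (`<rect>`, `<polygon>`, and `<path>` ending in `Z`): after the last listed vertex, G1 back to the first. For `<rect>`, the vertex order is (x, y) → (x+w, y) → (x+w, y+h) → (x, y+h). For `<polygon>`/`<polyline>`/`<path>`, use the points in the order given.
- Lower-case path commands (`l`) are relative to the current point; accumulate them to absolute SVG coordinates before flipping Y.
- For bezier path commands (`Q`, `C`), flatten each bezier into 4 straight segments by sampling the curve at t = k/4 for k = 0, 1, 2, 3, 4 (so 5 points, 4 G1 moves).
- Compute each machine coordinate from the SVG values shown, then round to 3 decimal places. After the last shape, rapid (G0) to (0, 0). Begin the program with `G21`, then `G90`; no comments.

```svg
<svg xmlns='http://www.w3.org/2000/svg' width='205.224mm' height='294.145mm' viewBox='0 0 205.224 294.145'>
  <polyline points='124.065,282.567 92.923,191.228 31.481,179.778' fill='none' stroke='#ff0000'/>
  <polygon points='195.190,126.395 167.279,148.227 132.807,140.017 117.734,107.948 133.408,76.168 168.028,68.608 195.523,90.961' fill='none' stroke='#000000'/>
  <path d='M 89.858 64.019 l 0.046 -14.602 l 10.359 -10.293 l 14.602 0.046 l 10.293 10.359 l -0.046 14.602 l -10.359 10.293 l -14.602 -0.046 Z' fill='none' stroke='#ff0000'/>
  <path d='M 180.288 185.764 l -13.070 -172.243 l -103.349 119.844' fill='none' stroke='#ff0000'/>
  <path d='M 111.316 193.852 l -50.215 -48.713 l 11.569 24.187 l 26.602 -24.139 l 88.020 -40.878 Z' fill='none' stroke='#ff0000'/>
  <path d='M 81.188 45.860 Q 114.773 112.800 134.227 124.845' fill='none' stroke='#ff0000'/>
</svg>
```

viewBox `0 0 205.224 294.145` with mm width/height → 1 unit = 1 mm. Flip: y_m = 294.145 − y_svg.

**Shape 1** — `<polyline>` open polyline, stroke `#ff0000` → score (S536, F2373). Machine vertices: (124.065,11.578) → (92.923,102.917) → (31.481,114.367). Open path.

**Shape 2** — `<polygon>` regular polygon, stroke `#000000` → cut (S895, F1250). Machine vertices: (195.190,167.750) → (167.279,145.918) → (132.807,154.128) → (117.734,186.197) → (133.408,217.977) → (168.028,225.537) → (195.523,203.184) → (195.190,167.750). Closed: final G1 returns to the first vertex.

**Shape 3** — `<path>` regular polygon, stroke `#ff0000` → score (S536, F2373). Machine vertices: (89.858,230.126) → (89.904,244.728) → (100.263,255.021) → (114.865,254.975) → (125.158,244.616) → (125.112,230.014) → (114.753,219.721) → (100.151,219.767) → (89.858,230.126). Closed: final G1 returns to the first vertex.

**Shape 4** — `<path>` open polyline, stroke `#ff0000` → score (S536, F2373). Machine vertices: (180.288,108.381) → (167.218,280.624) → (63.869,160.780). Open path.

**Shape 5** — `<path>` closed polygon, stroke `#ff0000` → score (S536, F2373). Machine vertices: (111.316,100.293) → (61.101,149.006) → (72.670,124.819) → (99.272,148.958) → (187.292,189.836) → (111.316,100.293). Closed: final G1 returns to the first vertex.

**Shape 6** — `<path>` quadratic bezier, stroke `#ff0000` → score (S536, F2373). Control points (SVG): P0=(81.188,45.860), P1=(114.773,112.800), P2=(134.227,124.845); sampled at t=k/4. Machine vertices: (81.188,248.285) → (97.097,218.246) → (111.240,195.069) → (123.617,178.753) → (134.227,169.300). Open path.

G21
G90
G0 X124.065 Y11.578
M4 S536
G1 X92.923 Y102.917 F2373
G1 X31.481 Y114.367
G0 X195.190 Y167.750
M4 S895
G1 X167.279 Y145.918 F1250
G1 X132.807 Y154.128
G1 X117.734 Y186.197
G1 X133.408 Y217.977
G1 X168.028 Y225.537
G1 X195.523 Y203.184
G1 X195.190 Y167.750
G0 X89.858 Y230.126
M4 S536
G1 X89.904 Y244.728 F2373
G1 X100.263 Y255.021
G1 X114.865 Y254.975
G1 X125.158 Y244.616
G1 X125.112 Y230.014
G1 X114.753 Y219.721
G1 X100.151 Y219.767
G1 X89.858 Y230.126
G0 X180.288 Y108.381
M4 S536
G1 X167.218 Y280.624 F2373
G1 X63.869 Y160.780
G0 X111.316 Y100.293
M4 S536
G1 X61.101 Y149.006 F2373
G1 X72.670 Y124.819
G1 X99.272 Y148.958
G1 X187.292 Y189.836
G1 X111.316 Y100.293
G0 X81.188 Y248.285
M4 S536
G1 X97.097 Y218.246 F2373
G1 X111.240 Y195.069
G1 X123.617 Y178.753
G1 X134.227 Y169.300
M5
G0 X0.000 Y0.000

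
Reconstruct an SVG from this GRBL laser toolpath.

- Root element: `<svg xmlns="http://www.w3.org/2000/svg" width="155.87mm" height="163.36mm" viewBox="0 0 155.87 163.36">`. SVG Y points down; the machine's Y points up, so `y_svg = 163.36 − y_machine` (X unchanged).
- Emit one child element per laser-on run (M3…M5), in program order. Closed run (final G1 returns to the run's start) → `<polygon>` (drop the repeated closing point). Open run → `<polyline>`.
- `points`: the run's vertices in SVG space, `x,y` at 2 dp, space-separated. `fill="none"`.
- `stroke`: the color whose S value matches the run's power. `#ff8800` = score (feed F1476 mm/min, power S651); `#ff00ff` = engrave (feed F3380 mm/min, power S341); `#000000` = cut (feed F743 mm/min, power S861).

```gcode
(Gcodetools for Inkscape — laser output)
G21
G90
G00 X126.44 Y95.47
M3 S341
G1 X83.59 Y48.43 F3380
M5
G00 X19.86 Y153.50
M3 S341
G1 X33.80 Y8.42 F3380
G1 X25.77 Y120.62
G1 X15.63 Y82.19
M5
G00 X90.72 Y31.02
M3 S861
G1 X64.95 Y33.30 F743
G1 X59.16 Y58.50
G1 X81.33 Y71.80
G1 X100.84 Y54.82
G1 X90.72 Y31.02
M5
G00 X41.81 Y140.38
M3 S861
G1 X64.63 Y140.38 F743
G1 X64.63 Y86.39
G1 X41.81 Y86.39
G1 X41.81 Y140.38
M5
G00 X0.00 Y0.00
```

<svg xmlns="http://www.w3.org/2000/svg" width="155.87mm" height="163.36mm" viewBox="0 0 155.87 163.36">
  <polyline points="126.44,67.89 83.59,114.93" fill="none" stroke="#ff00ff"/>
  <polyline points="19.86,9.86 33.80,154.94 25.77,42.74 15.63,81.17" fill="none" stroke="#ff00ff"/>
  <polygon points="90.72,132.34 64.95,130.06 59.16,104.86 81.33,91.56 100.84,108.54" fill="none" stroke="#000000"/>
  <polygon points="41.81,22.98 64.63,22.98 64.63,76.97 41.81,76.97" fill="none" stroke="#000000"/>
</svg>

Each laser-on run becomes one SVG element. Flip Y back into SVG space with y_svg = 163.36 − y_machine.

Run 1: the run's S341 means `#ff00ff` (engrave). The run is open, so emit a `<polyline>` with points (Y-flipped): 126.44,67.89 83.59,114.93.

Run 2: S341 ⇒ engrave layer `#ff00ff`. The run is open, so emit a `<polyline>` with points (Y-flipped): 19.86,9.86 33.80,154.94 25.77,42.74 15.63,81.17.

Run 3: S861 ⇒ cut layer `#000000`. The run returns to its start, so emit a `<polygon>` with points (Y-flipped): 90.72,132.34 64.95,130.06 59.16,104.86 81.33,91.56 100.84,108.54.

Run 4: power S861 maps to stroke `#000000` (cut). The run returns to its start, so emit a `<polygon>` with points (Y-flipped): 41.81,22.98 64.63,22.98 64.63,76.97 41.81,76.97.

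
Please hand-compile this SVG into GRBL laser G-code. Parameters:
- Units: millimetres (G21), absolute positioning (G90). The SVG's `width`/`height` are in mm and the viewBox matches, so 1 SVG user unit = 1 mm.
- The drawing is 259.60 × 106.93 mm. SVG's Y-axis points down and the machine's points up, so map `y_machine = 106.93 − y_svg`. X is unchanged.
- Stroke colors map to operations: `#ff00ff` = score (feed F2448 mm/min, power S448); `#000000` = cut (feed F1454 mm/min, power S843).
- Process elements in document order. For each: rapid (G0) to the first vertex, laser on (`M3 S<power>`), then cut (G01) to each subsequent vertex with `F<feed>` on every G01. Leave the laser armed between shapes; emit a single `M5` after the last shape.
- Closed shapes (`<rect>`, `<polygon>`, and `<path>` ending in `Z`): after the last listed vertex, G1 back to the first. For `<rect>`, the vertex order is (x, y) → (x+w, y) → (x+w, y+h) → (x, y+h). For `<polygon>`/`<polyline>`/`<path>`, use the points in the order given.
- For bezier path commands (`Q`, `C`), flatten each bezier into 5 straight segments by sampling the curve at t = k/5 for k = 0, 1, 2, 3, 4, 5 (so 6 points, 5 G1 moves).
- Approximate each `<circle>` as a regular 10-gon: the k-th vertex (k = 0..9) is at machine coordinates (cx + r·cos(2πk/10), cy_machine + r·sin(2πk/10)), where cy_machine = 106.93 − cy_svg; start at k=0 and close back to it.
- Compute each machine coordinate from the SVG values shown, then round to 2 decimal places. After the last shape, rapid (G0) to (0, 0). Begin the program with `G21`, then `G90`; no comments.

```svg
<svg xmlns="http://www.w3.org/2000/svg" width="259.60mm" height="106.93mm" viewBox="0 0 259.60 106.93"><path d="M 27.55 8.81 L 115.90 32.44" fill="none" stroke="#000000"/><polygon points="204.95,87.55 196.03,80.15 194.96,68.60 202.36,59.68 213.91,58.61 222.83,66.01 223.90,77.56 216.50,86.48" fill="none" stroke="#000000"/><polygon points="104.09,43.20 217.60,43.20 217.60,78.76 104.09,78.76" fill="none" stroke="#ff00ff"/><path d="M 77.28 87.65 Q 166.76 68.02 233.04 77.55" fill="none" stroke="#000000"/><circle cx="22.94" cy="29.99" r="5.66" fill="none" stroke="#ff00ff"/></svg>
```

G21
G90
G0 X27.55 Y98.12
M3 S843
G01 X115.90 Y74.49 F1454
G0 X204.95 Y19.38
M3 S843
G01 X196.03 Y26.78 F1454
G01 X194.96 Y38.33 F1454
G01 X202.36 Y47.25 F1454
G01 X213.91 Y48.32 F1454
G01 X222.83 Y40.92 F1454
G01 X223.90 Y29.37 F1454
G01 X216.50 Y20.45 F1454
G01 X204.95 Y19.38 F1454
G0 X104.09 Y63.73
M3 S448
G01 X217.60 Y63.73 F2448
G01 X217.60 Y28.17 F2448
G01 X104.09 Y28.17 F2448
G01 X104.09 Y63.73 F2448
G0 X77.28 Y19.28
M3 S843
G01 X112.14 Y25.97 F1454
G01 X145.15 Y30.32 F1454
G01 X176.30 Y32.34 F1454
G01 X205.60 Y32.03 F1454
G01 X233.04 Y29.38 F1454
G0 X28.60 Y76.94
M3 S448
G01 X27.52 Y80.27 F2448
G01 X24.69 Y82.32 F2448
G01 X21.19 Y82.32 F2448
G01 X18.36 Y80.27 F2448
G01 X17.28 Y76.94 F2448
G01 X18.36 Y73.61 F2448
G01 X21.19 Y71.56 F2448
G01 X24.69 Y71.56 F2448
G01 X27.52 Y73.61 F2448
G01 X28.60 Y76.94 F2448
M5
G0 X0.00 Y0.00

viewBox `0 0 259.60 106.93` with mm width/height → 1 unit = 1 mm. Flip: y_m = 106.93 − y_svg.

**Shape 1** — `<path>` line segment, stroke `#000000` → cut (S843, F1454). Machine vertices: (27.55,98.12) → (115.90,74.49). Open path.

**Shape 2** — `<polygon>` regular polygon, stroke `#000000` → cut (S843, F1454). Machine vertices: (204.95,19.38) → (196.03,26.78) → (194.96,38.33) → (202.36,47.25) → (213.91,48.32) → (222.83,40.92) → (223.90,29.37) → (216.50,20.45) → (204.95,19.38). Closed: final G1 returns to the first vertex.

**Shape 3** — `<polygon>` rectangle, stroke `#ff00ff` → score (S448, F2448). Machine vertices: (104.09,63.73) → (217.60,63.73) → (217.60,28.17) → (104.09,28.17) → (104.09,63.73). Closed: final G1 returns to the first vertex.

**Shape 4** — `<path>` quadratic bezier, stroke `#000000` → cut (S843, F1454). Control points (SVG): P0=(77.28,87.65), P1=(166.76,68.02), P2=(233.04,77.55); sampled at t=k/5. Machine vertices: (77.28,19.28) → (112.14,25.97) → (145.15,30.32) → (176.30,32.34) → (205.60,32.03) → (233.04,29.38). Open path.

**Shape 5** — `<circle>` circle, stroke `#ff00ff` → score (S448, F2448). Machine vertices: (28.60,76.94) → (27.52,80.27) → (24.69,82.32) → (21.19,82.32) → (18.36,80.27) → (17.28,76.94) → (18.36,73.61) → (21.19,71.56) → (24.69,71.56) → (27.52,73.61) → (28.60,76.94). Closed: final G1 returns to the first vertex.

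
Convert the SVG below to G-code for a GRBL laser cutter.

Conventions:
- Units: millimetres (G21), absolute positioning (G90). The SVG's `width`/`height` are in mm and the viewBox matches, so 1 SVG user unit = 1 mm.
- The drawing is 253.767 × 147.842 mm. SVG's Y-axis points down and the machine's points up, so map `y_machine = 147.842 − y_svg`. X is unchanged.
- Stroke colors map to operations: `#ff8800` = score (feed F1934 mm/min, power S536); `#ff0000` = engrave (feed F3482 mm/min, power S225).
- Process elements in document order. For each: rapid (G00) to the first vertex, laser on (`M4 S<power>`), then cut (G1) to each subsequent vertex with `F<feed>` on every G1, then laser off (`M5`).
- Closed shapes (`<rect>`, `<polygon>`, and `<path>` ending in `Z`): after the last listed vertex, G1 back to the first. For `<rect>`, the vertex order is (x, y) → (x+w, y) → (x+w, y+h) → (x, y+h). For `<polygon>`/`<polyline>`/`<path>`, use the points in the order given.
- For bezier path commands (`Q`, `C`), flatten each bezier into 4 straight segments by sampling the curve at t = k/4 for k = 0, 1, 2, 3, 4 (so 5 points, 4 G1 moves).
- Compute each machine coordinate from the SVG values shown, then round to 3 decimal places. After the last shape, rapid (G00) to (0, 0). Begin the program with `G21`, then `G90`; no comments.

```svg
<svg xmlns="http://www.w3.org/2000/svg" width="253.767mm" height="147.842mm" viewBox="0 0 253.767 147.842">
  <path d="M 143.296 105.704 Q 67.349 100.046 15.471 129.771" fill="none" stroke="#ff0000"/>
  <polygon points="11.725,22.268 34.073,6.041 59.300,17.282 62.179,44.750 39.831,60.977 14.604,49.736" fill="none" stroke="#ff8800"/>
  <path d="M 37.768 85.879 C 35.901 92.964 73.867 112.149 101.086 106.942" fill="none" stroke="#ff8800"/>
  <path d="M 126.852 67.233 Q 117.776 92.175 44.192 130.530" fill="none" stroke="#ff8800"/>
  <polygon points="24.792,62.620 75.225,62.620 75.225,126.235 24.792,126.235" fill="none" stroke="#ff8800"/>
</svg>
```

1 u = 1 mm; y_m = 147.842 − y.

[1] `<path>` quadratic bezier, #ff0000→engrave S225 F3482: (143.296,42.138) → (106.827,42.756) → (73.366,38.950) → (42.914,30.722) → (15.471,18.071)

[2] `<polygon>` regular polygon, #ff8800→score S536 F1934: (11.725,125.574) → (34.073,141.801) → (59.300,130.560) → (62.179,103.092) → (39.831,86.865) → (14.604,98.106) → (11.725,125.574) (closed)

[3] `<path>` cubic bezier, #ff8800→score S536 F1934: (37.768,61.963) → (43.046,54.951) → (58.520,46.822) → (79.447,40.998) → (101.086,40.900)

[4] `<path>` quadratic bezier, #ff8800→score S536 F1934: (126.852,80.609) → (118.282,67.300) → (101.649,52.314) → (76.952,35.651) → (44.192,17.312)

[5] `<polygon>` rectangle, #ff8800→score S536 F1934: (24.792,85.222) → (75.225,85.222) → (75.225,21.607) → (24.792,21.607) → (24.792,85.222) (closed)

G21
G90
G00 X143.296 Y42.138
M4 S225
G1 X106.827 Y42.756 F3482
G1 X73.366 Y38.950 F3482
G1 X42.914 Y30.722 F3482
G1 X15.471 Y18.071 F3482
M5
G00 X11.725 Y125.574
M4 S536
G1 X34.073 Y141.801 F1934
G1 X59.300 Y130.560 F1934
G1 X62.179 Y103.092 F1934
G1 X39.831 Y86.865 F1934
G1 X14.604 Y98.106 F1934
G1 X11.725 Y125.574 F1934
M5
G00 X37.768 Y61.963
M4 S536
G1 X43.046 Y54.951 F1934
G1 X58.520 Y46.822 F1934
G1 X79.447 Y40.998 F1934
G1 X101.086 Y40.900 F1934
M5
G00 X126.852 Y80.609
M4 S536
G1 X118.282 Y67.300 F1934
G1 X101.649 Y52.314 F1934
G1 X76.952 Y35.651 F1934
G1 X44.192 Y17.312 F1934
M5
G00 X24.792 Y85.222
M4 S536
G1 X75.225 Y85.222 F1934
G1 X75.225 Y21.607 F1934
G1 X24.792 Y21.607 F1934
G1 X24.792 Y85.222 F1934
M5
G00 X0.000 Y0.000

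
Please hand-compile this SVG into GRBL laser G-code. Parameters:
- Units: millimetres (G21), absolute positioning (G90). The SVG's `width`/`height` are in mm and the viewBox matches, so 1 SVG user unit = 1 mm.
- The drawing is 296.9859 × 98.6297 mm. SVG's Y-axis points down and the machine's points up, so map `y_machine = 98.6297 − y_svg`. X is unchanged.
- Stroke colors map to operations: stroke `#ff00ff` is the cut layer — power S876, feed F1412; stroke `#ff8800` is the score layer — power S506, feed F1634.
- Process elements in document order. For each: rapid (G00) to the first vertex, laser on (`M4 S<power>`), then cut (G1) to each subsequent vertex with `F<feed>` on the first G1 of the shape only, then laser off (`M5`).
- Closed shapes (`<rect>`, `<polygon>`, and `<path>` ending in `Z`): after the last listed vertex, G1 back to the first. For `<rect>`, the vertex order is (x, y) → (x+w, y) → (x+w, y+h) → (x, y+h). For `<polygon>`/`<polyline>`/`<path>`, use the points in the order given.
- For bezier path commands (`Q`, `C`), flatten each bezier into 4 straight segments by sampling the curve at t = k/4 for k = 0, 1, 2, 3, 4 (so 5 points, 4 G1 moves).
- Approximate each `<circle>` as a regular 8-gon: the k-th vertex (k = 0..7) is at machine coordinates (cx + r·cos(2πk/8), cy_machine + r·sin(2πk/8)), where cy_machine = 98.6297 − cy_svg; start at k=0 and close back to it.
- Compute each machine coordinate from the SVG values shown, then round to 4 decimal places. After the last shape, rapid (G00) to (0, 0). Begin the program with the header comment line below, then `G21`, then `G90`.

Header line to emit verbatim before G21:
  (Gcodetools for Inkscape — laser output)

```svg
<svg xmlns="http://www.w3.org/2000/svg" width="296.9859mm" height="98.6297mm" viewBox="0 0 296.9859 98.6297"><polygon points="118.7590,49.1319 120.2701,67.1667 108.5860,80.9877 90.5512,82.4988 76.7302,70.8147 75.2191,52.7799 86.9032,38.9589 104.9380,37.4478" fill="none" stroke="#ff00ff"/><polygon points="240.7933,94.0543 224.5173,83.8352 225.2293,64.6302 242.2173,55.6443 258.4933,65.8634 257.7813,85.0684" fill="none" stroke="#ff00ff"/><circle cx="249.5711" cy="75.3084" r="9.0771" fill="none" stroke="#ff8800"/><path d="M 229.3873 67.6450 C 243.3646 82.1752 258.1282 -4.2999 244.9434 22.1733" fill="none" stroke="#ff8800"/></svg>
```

viewBox `0 0 296.9859 98.6297` with mm width/height → 1 unit = 1 mm. Flip: y_m = 98.6297 − y_svg.

**Shape 1** — `<polygon>` regular polygon, stroke `#ff00ff` → cut (S876, F1412). Machine vertices: (118.7590,49.4978) → (120.2701,31.4630) → (108.5860,17.6420) → (90.5512,16.1309) → (76.7302,27.8150) → (75.2191,45.8498) → (86.9032,59.6708) → (104.9380,61.1819) → (118.7590,49.4978). Closed: final G1 returns to the first vertex.

**Shape 2** — `<polygon>` regular polygon, stroke `#ff00ff` → cut (S876, F1412). Machine vertices: (240.7933,4.5754) → (224.5173,14.7945) → (225.2293,33.9995) → (242.2173,42.9854) → (258.4933,32.7663) → (257.7813,13.5613) → (240.7933,4.5754). Closed: final G1 returns to the first vertex.

**Shape 3** — `<circle>` circle, stroke `#ff8800` → score (S506, F1634). Machine vertices: (258.6482,23.3213) → (255.9896,29.7398) → (249.5711,32.3984) → (243.1526,29.7398) → (240.4940,23.3213) → (243.1526,16.9028) → (249.5711,14.2442) → (255.9896,16.9028) → (258.6482,23.3213). Closed: final G1 returns to the first vertex.

**Shape 4** — `<path>` cubic bezier, stroke `#ff8800` → score (S506, F1634). Control points (SVG): P0=(229.3873,67.6450), P1=(243.3646,82.1752), P2=(258.1282,-4.2999), P3=(244.9434,22.1733); sampled at t=k/4. Machine vertices: (229.3873,30.9847) → (239.5687,35.6825) → (247.3511,58.1992) → (250.0407,78.4765) → (244.9434,76.4564). Open path.

(Gcodetools for Inkscape — laser output)
G21
G90
G00 X118.7590 Y49.4978
M4 S876
G1 X120.2701 Y31.4630 F1412
G1 X108.5860 Y17.6420
G1 X90.5512 Y16.1309
G1 X76.7302 Y27.8150
G1 X75.2191 Y45.8498
G1 X86.9032 Y59.6708
G1 X104.9380 Y61.1819
G1 X118.7590 Y49.4978
M5
G00 X240.7933 Y4.5754
M4 S876
G1 X224.5173 Y14.7945 F1412
G1 X225.2293 Y33.9995
G1 X242.2173 Y42.9854
G1 X258.4933 Y32.7663
G1 X257.7813 Y13.5613
G1 X240.7933 Y4.5754
M5
G00 X258.6482 Y23.3213
M4 S506
G1 X255.9896 Y29.7398 F1634
G1 X249.5711 Y32.3984
G1 X243.1526 Y29.7398
G1 X240.4940 Y23.3213
G1 X243.1526 Y16.9028
G1 X249.5711 Y14.2442
G1 X255.9896 Y16.9028
G1 X258.6482 Y23.3213
M5
G00 X229.3873 Y30.9847
M4 S506
G1 X239.5687 Y35.6825 F1634
G1 X247.3511 Y58.1992
G1 X250.0407 Y78.4765
G1 X244.9434 Y76.4564
M5
G00 X0.0000 Y0.0000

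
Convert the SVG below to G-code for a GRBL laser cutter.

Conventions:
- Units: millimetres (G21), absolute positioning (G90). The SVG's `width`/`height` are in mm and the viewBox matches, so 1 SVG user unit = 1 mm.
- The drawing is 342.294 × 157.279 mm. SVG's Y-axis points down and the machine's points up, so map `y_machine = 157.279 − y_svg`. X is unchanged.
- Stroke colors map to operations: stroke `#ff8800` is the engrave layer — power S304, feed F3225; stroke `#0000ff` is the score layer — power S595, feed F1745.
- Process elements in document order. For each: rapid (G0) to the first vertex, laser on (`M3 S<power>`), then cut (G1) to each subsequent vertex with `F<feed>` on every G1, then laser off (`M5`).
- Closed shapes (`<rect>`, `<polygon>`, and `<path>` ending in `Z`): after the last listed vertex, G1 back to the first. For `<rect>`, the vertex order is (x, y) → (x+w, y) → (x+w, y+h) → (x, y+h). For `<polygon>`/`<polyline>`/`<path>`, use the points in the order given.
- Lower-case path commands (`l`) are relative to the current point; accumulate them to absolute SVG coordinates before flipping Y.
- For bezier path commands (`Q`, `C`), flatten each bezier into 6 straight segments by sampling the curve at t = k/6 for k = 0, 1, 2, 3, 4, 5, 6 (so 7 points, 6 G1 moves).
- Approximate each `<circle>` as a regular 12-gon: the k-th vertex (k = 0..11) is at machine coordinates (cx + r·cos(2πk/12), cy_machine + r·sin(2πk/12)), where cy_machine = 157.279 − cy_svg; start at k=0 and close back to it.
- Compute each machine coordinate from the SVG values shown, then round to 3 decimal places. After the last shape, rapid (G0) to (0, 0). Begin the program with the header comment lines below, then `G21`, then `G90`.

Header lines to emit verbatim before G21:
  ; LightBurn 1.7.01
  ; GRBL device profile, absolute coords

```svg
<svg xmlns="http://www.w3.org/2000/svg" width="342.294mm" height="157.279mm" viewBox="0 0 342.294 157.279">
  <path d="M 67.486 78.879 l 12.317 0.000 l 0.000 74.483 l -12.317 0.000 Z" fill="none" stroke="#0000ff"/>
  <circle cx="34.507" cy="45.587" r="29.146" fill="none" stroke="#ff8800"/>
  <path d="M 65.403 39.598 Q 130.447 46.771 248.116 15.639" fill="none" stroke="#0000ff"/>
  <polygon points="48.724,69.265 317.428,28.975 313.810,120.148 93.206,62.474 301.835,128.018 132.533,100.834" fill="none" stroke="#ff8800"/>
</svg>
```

; LightBurn 1.7.01
; GRBL device profile, absolute coords
G21
G90
G0 X67.486 Y78.400
M3 S595
G1 X79.803 Y78.400 F1745
G1 X79.803 Y3.917 F1745
G1 X67.486 Y3.917 F1745
G1 X67.486 Y78.400 F1745
M5
G0 X63.653 Y111.692
M3 S304
G1 X59.748 Y126.265 F3225
G1 X49.080 Y136.933 F3225
G1 X34.507 Y140.838 F3225
G1 X19.934 Y136.933 F3225
G1 X9.266 Y126.265 F3225
G1 X5.361 Y111.692 F3225
G1 X9.266 Y97.119 F3225
G1 X19.934 Y86.451 F3225
G1 X34.507 Y82.546 F3225
G1 X49.080 Y86.451 F3225
G1 X59.748 Y97.119 F3225
G1 X63.653 Y111.692 F3225
M5
G0 X65.403 Y117.681
M3 S595
G1 X88.546 Y116.354 F1745
G1 X114.613 Y117.155 F1745
G1 X143.603 Y120.084 F1745
G1 X175.517 Y125.141 F1745
G1 X210.355 Y132.327 F1745
G1 X248.116 Y141.640 F1745
M5
G0 X48.724 Y88.014
M3 S304
G1 X317.428 Y128.304 F3225
G1 X313.810 Y37.131 F3225
G1 X93.206 Y94.805 F3225
G1 X301.835 Y29.261 F3225
G1 X132.533 Y56.445 F3225
G1 X48.724 Y88.014 F3225
M5
G0 X0.000 Y0.000

Since the viewBox matches the mm dimensions, user units are millimetres directly. The only transform is the Y-flip y_m = 157.279 − y_svg.

Shape 1 is a rectangle drawn with `<path>`. Its stroke #0000ff means score at S595, F1745. After flipping Y the toolpath is (67.486,78.400) → (79.803,78.400) → (79.803,3.917) → (67.486,3.917) → (67.486,78.400), returning to the start.

Shape 2 is a circle drawn with `<circle>`. Its stroke #ff8800 means engrave at S304, F3225. After flipping Y the toolpath is (63.653,111.692) → (59.748,126.265) → (49.080,136.933) → (34.507,140.838) → (19.934,136.933) → (9.266,126.265) → (5.361,111.692) → (9.266,97.119) → (19.934,86.451) → (34.507,82.546) → (49.080,86.451) → (59.748,97.119) → (63.653,111.692), returning to the start.

Shape 3 is a quadratic bezier drawn with `<path>`. Its stroke #0000ff means score at S595, F1745. After flipping Y the toolpath is (65.403,117.681) → (88.546,116.354) → (114.613,117.155) → (143.603,120.084) → (175.517,125.141) → (210.355,132.327) → (248.116,141.640).

Shape 4 is a closed polygon drawn with `<polygon>`. Its stroke #ff8800 means engrave at S304, F3225. After flipping Y the toolpath is (48.724,88.014) → (317.428,128.304) → (313.810,37.131) → (93.206,94.805) → (301.835,29.261) → (132.533,56.445) → (48.724,88.014), returning to the start.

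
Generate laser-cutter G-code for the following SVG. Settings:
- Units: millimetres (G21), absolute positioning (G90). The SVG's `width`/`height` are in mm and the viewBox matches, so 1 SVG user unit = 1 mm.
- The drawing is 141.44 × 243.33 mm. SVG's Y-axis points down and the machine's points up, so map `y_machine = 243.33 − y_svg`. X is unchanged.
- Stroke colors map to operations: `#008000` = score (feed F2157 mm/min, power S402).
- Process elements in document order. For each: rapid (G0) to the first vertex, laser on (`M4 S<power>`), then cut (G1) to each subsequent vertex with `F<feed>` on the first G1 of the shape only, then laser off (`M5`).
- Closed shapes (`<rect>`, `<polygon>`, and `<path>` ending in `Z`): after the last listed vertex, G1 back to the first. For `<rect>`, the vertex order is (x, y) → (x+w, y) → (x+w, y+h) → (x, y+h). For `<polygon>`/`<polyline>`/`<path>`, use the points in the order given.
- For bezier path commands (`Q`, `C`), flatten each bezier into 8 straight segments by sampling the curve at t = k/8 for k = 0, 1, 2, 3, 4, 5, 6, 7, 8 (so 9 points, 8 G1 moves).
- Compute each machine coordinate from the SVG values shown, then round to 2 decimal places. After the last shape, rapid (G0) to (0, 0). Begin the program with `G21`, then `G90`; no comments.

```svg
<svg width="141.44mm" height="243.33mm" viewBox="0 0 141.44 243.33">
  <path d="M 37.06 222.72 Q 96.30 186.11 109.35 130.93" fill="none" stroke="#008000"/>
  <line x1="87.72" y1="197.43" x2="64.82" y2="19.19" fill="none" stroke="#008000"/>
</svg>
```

G21
G90
G0 X37.06 Y20.61
M4 S402
G1 X51.15 Y30.05 F2157
G1 X63.79 Y40.08
G1 X74.99 Y50.68
G1 X84.75 Y61.86
G1 X93.07 Y73.63
G1 X99.94 Y85.97
G1 X105.37 Y98.90
G1 X109.35 Y112.40
M5
G0 X87.72 Y45.90
M4 S402
G1 X64.82 Y224.14 F2157
M5
G0 X0.00 Y0.00

Since the viewBox matches the mm dimensions, user units are millimetres directly. The only transform is the Y-flip y_m = 243.33 − y_svg.

Shape 1 is a quadratic bezier drawn with `<path>`. Its stroke #008000 means score at S402, F2157. After flipping Y the toolpath is (37.06,20.61) → (51.15,30.05) → (63.79,40.08) → (74.99,50.68) → (84.75,61.86) → (93.07,73.63) → (99.94,85.97) → (105.37,98.90) → (109.35,112.40).

Shape 2 is a line segment drawn with `<line>`. Its stroke #008000 means score at S402, F2157. After flipping Y the toolpath is (87.72,45.90) → (64.82,224.14).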